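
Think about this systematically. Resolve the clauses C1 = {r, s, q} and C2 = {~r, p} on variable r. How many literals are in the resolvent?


Remove r from C1 and ~r from C2.
C1 remainder: {s, q}
C2 remainder: {p}
Union (resolvent): {p, q, s}
Resolvent has 3 literal(s).

3


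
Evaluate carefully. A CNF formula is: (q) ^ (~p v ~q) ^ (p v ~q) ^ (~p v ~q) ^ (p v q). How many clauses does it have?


A CNF formula is a conjunction of clauses.
Clauses are separated by ^.
Counting the conjuncts: 5 clauses.

5


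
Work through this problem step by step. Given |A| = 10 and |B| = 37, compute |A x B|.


The Cartesian product A x B contains all ordered pairs (a, b).
|A x B| = |A| * |B| = 10 * 37 = 370

370


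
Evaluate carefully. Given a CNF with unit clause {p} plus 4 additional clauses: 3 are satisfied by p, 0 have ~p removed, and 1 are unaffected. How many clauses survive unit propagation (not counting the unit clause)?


Satisfied (removed): 3
Shortened (remain): 0
Unchanged (remain): 1
Remaining = 0 + 1 = 1

1


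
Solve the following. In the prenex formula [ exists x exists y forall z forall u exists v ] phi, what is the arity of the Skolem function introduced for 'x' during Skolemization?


Quantifier prefix: exists x exists y forall z forall u exists v
'x' is existentially quantified at position 1.
No universal quantifiers precede it.
Skolem function arity = 0 (a Skolem constant)

0


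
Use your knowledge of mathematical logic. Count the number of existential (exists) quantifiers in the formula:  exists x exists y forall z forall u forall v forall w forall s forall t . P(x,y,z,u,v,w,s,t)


Quantifier prefix: exists x exists y forall z forall u forall v forall w forall s forall t
Mark each quantifier type:
  E E U U U U U U
Universal count = 6, Existential count = 2
Asked for existential (exists) quantifiers: 2

2


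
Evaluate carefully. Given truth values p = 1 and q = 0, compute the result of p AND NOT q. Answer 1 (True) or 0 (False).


p = 1, q = 0
Operation: p AND NOT q
Evaluate: 1 AND NOT 0 = 1

1


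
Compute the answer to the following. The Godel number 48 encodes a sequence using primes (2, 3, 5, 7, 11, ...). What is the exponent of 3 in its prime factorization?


Factorize 48 by dividing by 3 repeatedly.
Division steps: 3 divides 48 exactly 1 time(s).
Exponent of 3 = 1

1


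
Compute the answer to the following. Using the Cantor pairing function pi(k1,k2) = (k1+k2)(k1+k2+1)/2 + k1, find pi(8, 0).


k1 + k2 = 8
(k1+k2)(k1+k2+1)/2 = 8 * 9 / 2 = 36
pi = 36 + 8 = 44

44


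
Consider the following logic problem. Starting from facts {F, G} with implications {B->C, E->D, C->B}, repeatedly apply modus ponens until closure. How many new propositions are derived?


Initial facts: {F, G}
Apply modus ponens to closure:
  (no implication fires)
Final known: {F, G}
New propositions: {(none)}
Count = 0

0


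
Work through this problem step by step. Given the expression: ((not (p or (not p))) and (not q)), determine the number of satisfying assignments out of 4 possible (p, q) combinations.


Check all 4 assignments:
p=0, q=0: 0
p=0, q=1: 0
p=1, q=0: 0
p=1, q=1: 0
Count of True = 0

0


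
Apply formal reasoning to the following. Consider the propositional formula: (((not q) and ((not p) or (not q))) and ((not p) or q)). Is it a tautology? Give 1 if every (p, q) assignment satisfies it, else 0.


Check all 4 assignments:
p=0, q=0: 1
p=0, q=1: 0
p=1, q=0: 0
p=1, q=1: 0
Satisfying count = 1/4.
Tautology iff count = 4: no.

0


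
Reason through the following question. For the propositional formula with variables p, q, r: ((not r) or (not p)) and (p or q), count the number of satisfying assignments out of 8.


Evaluate all 8 assignments for p, q, r:
p=0, q=0, r=0: 0
p=0, q=0, r=1: 0
p=0, q=1, r=0: 1
p=0, q=1, r=1: 1
p=1, q=0, r=0: 1
p=1, q=0, r=1: 0
p=1, q=1, r=0: 1
p=1, q=1, r=1: 0
Satisfying count = 4

4


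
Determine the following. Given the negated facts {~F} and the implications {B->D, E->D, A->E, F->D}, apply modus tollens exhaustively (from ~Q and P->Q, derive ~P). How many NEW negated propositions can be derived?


Initial negated facts: {~F}
Apply modus tollens to closure:
  (no implication fires)
Final negated: {~F}
New negations: {(none)}
Count = 0

0


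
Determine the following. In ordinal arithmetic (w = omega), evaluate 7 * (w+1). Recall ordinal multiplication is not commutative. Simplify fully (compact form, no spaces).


Compute 7 * (w+1).
Ordinal * is associative and left-distributive over +, but NOT commutative; for finite n>1, n*w = w but w*n stays w*n.
By left-distributivity: 7 * (w+1) = 7*w + 7*1 = w + 7 = w+7.
Result = w+7

w+7


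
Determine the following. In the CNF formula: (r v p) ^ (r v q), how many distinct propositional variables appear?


Identify each variable that appears in the formula.
Variables found: p, q, r
Count = 3

3


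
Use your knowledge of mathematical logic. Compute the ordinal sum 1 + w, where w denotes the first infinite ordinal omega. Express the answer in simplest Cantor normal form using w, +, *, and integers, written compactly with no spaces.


Compute 1 + w.
Ordinal + is associative but NOT commutative; for finite n>0, n + w = w but w + n stays w+n.
Any finite left addend is absorbed by w on the right: 1 + w = w.
Result = w

w


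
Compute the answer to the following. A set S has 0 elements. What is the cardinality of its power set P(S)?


The power set of a set with n elements has 2^n elements.
|P(S)| = 2^0 = 1

1


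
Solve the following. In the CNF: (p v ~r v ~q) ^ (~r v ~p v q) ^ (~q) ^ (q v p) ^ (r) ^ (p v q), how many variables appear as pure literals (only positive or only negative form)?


Check each variable for pure literal status:
p: mixed (not pure)
q: mixed (not pure)
r: mixed (not pure)
Pure literal count = 0

0


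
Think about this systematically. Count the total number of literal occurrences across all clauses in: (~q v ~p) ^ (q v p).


Counting literals in each clause:
Clause 1: 2 literal(s)
Clause 2: 2 literal(s)
Total = 4

4


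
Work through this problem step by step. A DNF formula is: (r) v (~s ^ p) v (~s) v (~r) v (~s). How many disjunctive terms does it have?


A DNF formula is a disjunction of terms (conjunctions).
Terms are separated by v.
Counting the disjuncts: 5 terms.

5


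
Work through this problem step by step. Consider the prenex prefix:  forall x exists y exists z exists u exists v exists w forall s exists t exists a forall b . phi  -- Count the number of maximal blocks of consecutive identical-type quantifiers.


Quantifier-type sequence: A E E E E E A E E A  (A=forall, E=exists)
Group into maximal same-type runs:
  Ax1 | Ex5 | Ax1 | Ex2 | Ax1
Number of blocks = 5

5


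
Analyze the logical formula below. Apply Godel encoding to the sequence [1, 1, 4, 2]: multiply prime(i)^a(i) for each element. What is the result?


Encode each element as an exponent of the corresponding prime:
  2^1 = 2
  3^1 = 3
  5^4 = 625
  7^2 = 49
Product = 2 * 3 * 625 * 49 = 183750

183750


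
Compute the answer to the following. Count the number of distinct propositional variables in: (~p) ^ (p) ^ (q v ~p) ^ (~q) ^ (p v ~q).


Identify each variable that appears in the formula.
Variables found: p, q
Count = 2

2


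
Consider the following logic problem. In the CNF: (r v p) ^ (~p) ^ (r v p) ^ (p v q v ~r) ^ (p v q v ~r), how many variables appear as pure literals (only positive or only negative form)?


Check each variable for pure literal status:
p: mixed (not pure)
q: pure positive
r: mixed (not pure)
Pure literal count = 1

1


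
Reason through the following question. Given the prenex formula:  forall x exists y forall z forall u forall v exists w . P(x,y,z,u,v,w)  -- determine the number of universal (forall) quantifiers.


Quantifier prefix: forall x exists y forall z forall u forall v exists w
Mark each quantifier type:
  U E U U U E
Universal count = 4, Existential count = 2
Asked for universal (forall) quantifiers: 4

4


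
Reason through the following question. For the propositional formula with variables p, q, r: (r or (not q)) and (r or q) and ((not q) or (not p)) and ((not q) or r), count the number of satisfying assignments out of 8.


Evaluate all 8 assignments for p, q, r:
p=0, q=0, r=0: 0
p=0, q=0, r=1: 1
p=0, q=1, r=0: 0
p=0, q=1, r=1: 1
p=1, q=0, r=0: 0
p=1, q=0, r=1: 1
p=1, q=1, r=0: 0
p=1, q=1, r=1: 0
Satisfying count = 3

3


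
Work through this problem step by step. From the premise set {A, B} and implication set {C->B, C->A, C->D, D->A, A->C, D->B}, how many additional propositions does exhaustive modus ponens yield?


Initial facts: {A, B}
Apply modus ponens to closure:
  A and A->C  =>  C
  C and C->D  =>  D
Final known: {A, B, C, D}
New propositions: {C, D}
Count = 2

2


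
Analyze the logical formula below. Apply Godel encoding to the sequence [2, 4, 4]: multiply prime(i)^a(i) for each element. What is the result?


Encode each element as an exponent of the corresponding prime:
  2^2 = 4
  3^4 = 81
  5^4 = 625
Product = 4 * 81 * 625 = 202500

202500


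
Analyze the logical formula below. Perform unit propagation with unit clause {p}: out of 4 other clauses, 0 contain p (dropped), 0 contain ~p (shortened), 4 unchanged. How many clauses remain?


Satisfied (removed): 0
Shortened (remain): 0
Unchanged (remain): 4
Remaining = 0 + 4 = 4

4


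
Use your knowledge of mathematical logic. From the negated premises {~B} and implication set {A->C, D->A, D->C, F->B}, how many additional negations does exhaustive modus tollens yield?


Initial negated facts: {~B}
Apply modus tollens to closure:
  ~B and F->B  =>  ~F
Final negated: {~B, ~F}
New negations: {~F}
Count = 1

1


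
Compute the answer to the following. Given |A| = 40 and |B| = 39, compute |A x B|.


The Cartesian product A x B contains all ordered pairs (a, b).
|A x B| = |A| * |B| = 40 * 39 = 1560

1560


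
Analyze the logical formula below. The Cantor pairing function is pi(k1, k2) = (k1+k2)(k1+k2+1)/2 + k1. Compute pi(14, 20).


k1 + k2 = 34
(k1+k2)(k1+k2+1)/2 = 34 * 35 / 2 = 595
pi = 595 + 14 = 609

609


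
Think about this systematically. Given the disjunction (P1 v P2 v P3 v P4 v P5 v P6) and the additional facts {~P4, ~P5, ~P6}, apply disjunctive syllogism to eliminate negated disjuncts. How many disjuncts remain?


Original disjuncts (6): P1, P2, P3, P4, P5, P6
Negated (eliminate): ~P4, ~P5, ~P6
Remaining disjuncts: P1, P2, P3
Count = 6 - 3 = 3

3


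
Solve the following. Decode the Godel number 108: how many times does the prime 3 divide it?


Factorize 108 by dividing by 3 repeatedly.
Division steps: 3 divides 108 exactly 3 time(s).
Exponent of 3 = 3

3


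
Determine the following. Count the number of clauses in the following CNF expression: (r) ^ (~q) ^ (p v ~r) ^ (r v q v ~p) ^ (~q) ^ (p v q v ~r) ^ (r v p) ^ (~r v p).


A CNF formula is a conjunction of clauses.
Clauses are separated by ^.
Counting the conjuncts: 8 clauses.

8


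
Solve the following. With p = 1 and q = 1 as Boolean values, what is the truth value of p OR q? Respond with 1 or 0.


p = 1, q = 1
Operation: p OR q
Evaluate: 1 OR 1 = 1

1


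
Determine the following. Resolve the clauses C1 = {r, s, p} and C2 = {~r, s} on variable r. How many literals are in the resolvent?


Remove r from C1 and ~r from C2.
C1 remainder: {s, p}
C2 remainder: {s}
Union (resolvent): {p, s}
Resolvent has 2 literal(s).

2


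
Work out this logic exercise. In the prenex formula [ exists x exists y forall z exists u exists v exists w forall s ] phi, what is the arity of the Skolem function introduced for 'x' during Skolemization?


Quantifier prefix: exists x exists y forall z exists u exists v exists w forall s
'x' is existentially quantified at position 1.
No universal quantifiers precede it.
Skolem function arity = 0 (a Skolem constant)

0


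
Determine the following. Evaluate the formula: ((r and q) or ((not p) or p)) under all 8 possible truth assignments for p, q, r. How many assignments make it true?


Check all 8 assignments:
p=0, q=0, r=0: 1
p=0, q=0, r=1: 1
p=0, q=1, r=0: 1
p=0, q=1, r=1: 1
p=1, q=0, r=0: 1
p=1, q=0, r=1: 1
p=1, q=1, r=0: 1
p=1, q=1, r=1: 1
Count of True = 8

8


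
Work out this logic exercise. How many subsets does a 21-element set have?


The power set of a set with n elements has 2^n elements.
|P(S)| = 2^21 = 2097152

2097152


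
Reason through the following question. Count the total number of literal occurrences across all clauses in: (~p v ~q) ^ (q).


Counting literals in each clause:
Clause 1: 2 literal(s)
Clause 2: 1 literal(s)
Total = 3

3


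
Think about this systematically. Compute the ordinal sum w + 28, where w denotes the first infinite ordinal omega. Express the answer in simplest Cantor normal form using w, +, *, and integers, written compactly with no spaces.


Compute w + 28.
Ordinal + is associative but NOT commutative; for finite n>0, n + w = w but w + n stays w+n.
w + 28 is already in normal form (a successor ordinal beyond w).
Result = w+28

w+28


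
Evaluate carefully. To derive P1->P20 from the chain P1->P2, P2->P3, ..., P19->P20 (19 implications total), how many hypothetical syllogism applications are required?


With 19 implications in a chain connecting 20 propositions:
P1->P2, P2->P3, ..., P19->P20
Steps needed = (number of implications) - 1 = 19 - 1 = 18

18


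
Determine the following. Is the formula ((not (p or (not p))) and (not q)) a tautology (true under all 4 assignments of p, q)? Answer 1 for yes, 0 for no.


Check all 4 assignments:
p=0, q=0: 0
p=0, q=1: 0
p=1, q=0: 0
p=1, q=1: 0
Satisfying count = 0/4.
Tautology iff count = 4: no.

0


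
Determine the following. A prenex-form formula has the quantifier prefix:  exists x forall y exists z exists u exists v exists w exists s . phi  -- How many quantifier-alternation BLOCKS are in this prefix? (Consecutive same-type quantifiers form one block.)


Quantifier-type sequence: E A E E E E E  (A=forall, E=exists)
Group into maximal same-type runs:
  Ex1 | Ax1 | Ex5
Number of blocks = 3

3


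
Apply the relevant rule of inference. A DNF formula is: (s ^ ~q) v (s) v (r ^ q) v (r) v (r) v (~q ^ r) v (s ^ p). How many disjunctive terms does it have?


A DNF formula is a disjunction of terms (conjunctions).
Terms are separated by v.
Counting the disjuncts: 7 terms.

7


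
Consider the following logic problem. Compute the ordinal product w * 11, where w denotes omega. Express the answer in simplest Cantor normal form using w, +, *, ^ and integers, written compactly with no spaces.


Compute w * 11.
Ordinal * is associative and left-distributive over +, but NOT commutative; for finite n>1, n*w = w but w*n stays w*n.
w * 11 means 11 copies of w concatenated: w*11.
Result = w*11

w*11


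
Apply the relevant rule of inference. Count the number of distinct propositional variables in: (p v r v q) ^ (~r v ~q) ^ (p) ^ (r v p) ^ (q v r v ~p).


Identify each variable that appears in the formula.
Variables found: p, q, r
Count = 3

3


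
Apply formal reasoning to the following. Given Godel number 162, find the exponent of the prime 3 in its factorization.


Factorize 162 by dividing by 3 repeatedly.
Division steps: 3 divides 162 exactly 4 time(s).
Exponent of 3 = 4

4


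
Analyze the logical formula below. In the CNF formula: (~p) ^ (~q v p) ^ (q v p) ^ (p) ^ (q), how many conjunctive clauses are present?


A CNF formula is a conjunction of clauses.
Clauses are separated by ^.
Counting the conjuncts: 5 clauses.

5


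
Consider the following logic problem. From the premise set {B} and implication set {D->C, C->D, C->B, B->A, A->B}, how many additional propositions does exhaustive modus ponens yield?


Initial facts: {B}
Apply modus ponens to closure:
  B and B->A  =>  A
Final known: {A, B}
New propositions: {A}
Count = 1

1


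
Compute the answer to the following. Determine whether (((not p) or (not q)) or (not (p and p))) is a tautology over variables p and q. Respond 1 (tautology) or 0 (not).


Check all 4 assignments:
p=0, q=0: 1
p=0, q=1: 1
p=1, q=0: 1
p=1, q=1: 0
Satisfying count = 3/4.
Tautology iff count = 4: no.

0


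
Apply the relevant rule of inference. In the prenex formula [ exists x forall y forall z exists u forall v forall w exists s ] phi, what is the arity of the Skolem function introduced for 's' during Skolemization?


Quantifier prefix: exists x forall y forall z exists u forall v forall w exists s
's' is existentially quantified at position 7.
Universal variables preceding it: y, z, v, w
Skolem function arity = 4

4


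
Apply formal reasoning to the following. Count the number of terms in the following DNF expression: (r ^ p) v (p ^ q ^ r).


A DNF formula is a disjunction of terms (conjunctions).
Terms are separated by v.
Counting the disjuncts: 2 terms.

2


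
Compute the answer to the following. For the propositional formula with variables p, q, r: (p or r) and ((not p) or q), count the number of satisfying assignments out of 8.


Evaluate all 8 assignments for p, q, r:
p=0, q=0, r=0: 0
p=0, q=0, r=1: 1
p=0, q=1, r=0: 0
p=0, q=1, r=1: 1
p=1, q=0, r=0: 0
p=1, q=0, r=1: 0
p=1, q=1, r=0: 1
p=1, q=1, r=1: 1
Satisfying count = 4

4


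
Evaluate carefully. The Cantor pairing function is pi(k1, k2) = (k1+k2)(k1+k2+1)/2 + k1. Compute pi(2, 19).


k1 + k2 = 21
(k1+k2)(k1+k2+1)/2 = 21 * 22 / 2 = 231
pi = 231 + 2 = 233

233


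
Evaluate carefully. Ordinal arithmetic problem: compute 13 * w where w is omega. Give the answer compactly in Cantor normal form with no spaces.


Compute 13 * w.
Ordinal * is associative and left-distributive over +, but NOT commutative; for finite n>1, n*w = w but w*n stays w*n.
For finite n>0, n * w = sup{n*k : k<w} = w. So 13 * w = w.
Result = w

w


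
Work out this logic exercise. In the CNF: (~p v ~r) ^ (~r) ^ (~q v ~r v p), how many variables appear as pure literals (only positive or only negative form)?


Check each variable for pure literal status:
p: mixed (not pure)
q: pure negative
r: pure negative
Pure literal count = 2

2


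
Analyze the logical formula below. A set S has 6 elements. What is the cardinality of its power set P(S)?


The power set of a set with n elements has 2^n elements.
|P(S)| = 2^6 = 64

64


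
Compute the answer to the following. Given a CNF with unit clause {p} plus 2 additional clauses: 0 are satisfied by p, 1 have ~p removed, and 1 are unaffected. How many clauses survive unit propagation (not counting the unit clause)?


Satisfied (removed): 0
Shortened (remain): 1
Unchanged (remain): 1
Remaining = 1 + 1 = 2

2


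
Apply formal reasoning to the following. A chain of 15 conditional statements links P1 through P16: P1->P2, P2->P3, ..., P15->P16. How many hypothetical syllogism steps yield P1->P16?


With 15 implications in a chain connecting 16 propositions:
P1->P2, P2->P3, ..., P15->P16
Steps needed = (number of implications) - 1 = 15 - 1 = 14

14


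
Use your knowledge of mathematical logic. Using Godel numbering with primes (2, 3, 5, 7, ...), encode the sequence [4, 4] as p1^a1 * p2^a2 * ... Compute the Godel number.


Encode each element as an exponent of the corresponding prime:
  2^4 = 16
  3^4 = 81
Product = 16 * 81 = 1296

1296


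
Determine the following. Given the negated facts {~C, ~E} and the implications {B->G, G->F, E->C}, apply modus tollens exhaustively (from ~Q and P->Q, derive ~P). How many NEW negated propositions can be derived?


Initial negated facts: {~C, ~E}
Apply modus tollens to closure:
  (no implication fires)
Final negated: {~C, ~E}
New negations: {(none)}
Count = 0

0


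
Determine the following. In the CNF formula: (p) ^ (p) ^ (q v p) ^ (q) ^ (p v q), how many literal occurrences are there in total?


Counting literals in each clause:
Clause 1: 1 literal(s)
Clause 2: 1 literal(s)
Clause 3: 2 literal(s)
Clause 4: 1 literal(s)
Clause 5: 2 literal(s)
Total = 7

7


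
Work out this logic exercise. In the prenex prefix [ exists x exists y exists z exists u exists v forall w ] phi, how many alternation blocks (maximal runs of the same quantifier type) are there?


Quantifier-type sequence: E E E E E A  (A=forall, E=exists)
Group into maximal same-type runs:
  Ex5 | Ax1
Number of blocks = 2

2


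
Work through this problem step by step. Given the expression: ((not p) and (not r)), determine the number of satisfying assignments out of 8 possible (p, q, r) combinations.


Check all 8 assignments:
p=0, q=0, r=0: 1
p=0, q=0, r=1: 0
p=0, q=1, r=0: 1
p=0, q=1, r=1: 0
p=1, q=0, r=0: 0
p=1, q=0, r=1: 0
p=1, q=1, r=0: 0
p=1, q=1, r=1: 0
Count of True = 2

2


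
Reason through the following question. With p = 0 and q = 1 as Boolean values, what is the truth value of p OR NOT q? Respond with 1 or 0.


p = 0, q = 1
Operation: p OR NOT q
Evaluate: 0 OR NOT 1 = 0

0


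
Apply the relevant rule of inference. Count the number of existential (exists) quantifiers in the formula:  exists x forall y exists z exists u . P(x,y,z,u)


Quantifier prefix: exists x forall y exists z exists u
Mark each quantifier type:
  E U E E
Universal count = 1, Existential count = 3
Asked for existential (exists) quantifiers: 3

3


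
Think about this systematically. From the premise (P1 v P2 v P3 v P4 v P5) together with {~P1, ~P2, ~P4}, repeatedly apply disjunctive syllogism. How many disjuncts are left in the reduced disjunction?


Original disjuncts (5): P1, P2, P3, P4, P5
Negated (eliminate): ~P1, ~P2, ~P4
Remaining disjuncts: P3, P5
Count = 5 - 3 = 2

2


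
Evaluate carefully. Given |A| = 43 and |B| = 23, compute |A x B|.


The Cartesian product A x B contains all ordered pairs (a, b).
|A x B| = |A| * |B| = 43 * 23 = 989

989


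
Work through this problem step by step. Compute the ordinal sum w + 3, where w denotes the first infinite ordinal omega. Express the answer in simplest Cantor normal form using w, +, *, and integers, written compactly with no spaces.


Compute w + 3.
Ordinal + is associative but NOT commutative; for finite n>0, n + w = w but w + n stays w+n.
w + 3 is already in normal form (a successor ordinal beyond w).
Result = w+3

w+3


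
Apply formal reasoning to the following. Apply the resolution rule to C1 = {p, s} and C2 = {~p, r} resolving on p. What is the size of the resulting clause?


Remove p from C1 and ~p from C2.
C1 remainder: {s}
C2 remainder: {r}
Union (resolvent): {r, s}
Resolvent has 2 literal(s).

2


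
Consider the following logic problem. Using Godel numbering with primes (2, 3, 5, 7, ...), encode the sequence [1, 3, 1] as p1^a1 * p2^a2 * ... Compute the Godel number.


Encode each element as an exponent of the corresponding prime:
  2^1 = 2
  3^3 = 27
  5^1 = 5
Product = 2 * 27 * 5 = 270

270


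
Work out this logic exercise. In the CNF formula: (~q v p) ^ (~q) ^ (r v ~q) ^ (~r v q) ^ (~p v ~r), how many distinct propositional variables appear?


Identify each variable that appears in the formula.
Variables found: p, q, r
Count = 3

3


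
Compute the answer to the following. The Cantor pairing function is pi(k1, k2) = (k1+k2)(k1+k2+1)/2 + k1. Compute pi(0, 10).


k1 + k2 = 10
(k1+k2)(k1+k2+1)/2 = 10 * 11 / 2 = 55
pi = 55 + 0 = 55

55


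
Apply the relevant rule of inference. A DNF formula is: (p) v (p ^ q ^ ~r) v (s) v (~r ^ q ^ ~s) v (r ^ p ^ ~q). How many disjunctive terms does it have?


A DNF formula is a disjunction of terms (conjunctions).
Terms are separated by v.
Counting the disjuncts: 5 terms.

5


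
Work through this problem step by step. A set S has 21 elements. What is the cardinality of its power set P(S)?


The power set of a set with n elements has 2^n elements.
|P(S)| = 2^21 = 2097152

2097152


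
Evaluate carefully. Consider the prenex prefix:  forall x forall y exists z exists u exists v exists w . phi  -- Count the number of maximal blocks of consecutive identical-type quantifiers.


Quantifier-type sequence: A A E E E E  (A=forall, E=exists)
Group into maximal same-type runs:
  Ax2 | Ex4
Number of blocks = 2

2


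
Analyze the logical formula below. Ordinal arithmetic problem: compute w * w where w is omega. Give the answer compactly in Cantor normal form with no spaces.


Compute w * w.
Ordinal * is associative and left-distributive over +, but NOT commutative; for finite n>1, n*w = w but w*n stays w*n.
w * w = w^2 by definition.
Result = w^2

w^2


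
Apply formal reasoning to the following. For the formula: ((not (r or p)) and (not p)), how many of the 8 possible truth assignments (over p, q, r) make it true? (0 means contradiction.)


Check all 8 assignments:
p=0, q=0, r=0: 1
p=0, q=0, r=1: 0
p=0, q=1, r=0: 1
p=0, q=1, r=1: 0
p=1, q=0, r=0: 0
p=1, q=0, r=1: 0
p=1, q=1, r=0: 0
p=1, q=1, r=1: 0
Count of True = 2

2


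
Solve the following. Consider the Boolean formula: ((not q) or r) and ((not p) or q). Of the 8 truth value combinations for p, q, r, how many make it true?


Evaluate all 8 assignments for p, q, r:
p=0, q=0, r=0: 1
p=0, q=0, r=1: 1
p=0, q=1, r=0: 0
p=0, q=1, r=1: 1
p=1, q=0, r=0: 0
p=1, q=0, r=1: 0
p=1, q=1, r=0: 0
p=1, q=1, r=1: 1
Satisfying count = 4

4


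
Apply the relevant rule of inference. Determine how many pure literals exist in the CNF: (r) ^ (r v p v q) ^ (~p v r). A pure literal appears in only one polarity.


Check each variable for pure literal status:
p: mixed (not pure)
q: pure positive
r: pure positive
Pure literal count = 2

2


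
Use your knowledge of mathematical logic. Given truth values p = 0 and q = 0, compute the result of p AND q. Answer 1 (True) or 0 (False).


p = 0, q = 0
Operation: p AND q
Evaluate: 0 AND 0 = 0

0


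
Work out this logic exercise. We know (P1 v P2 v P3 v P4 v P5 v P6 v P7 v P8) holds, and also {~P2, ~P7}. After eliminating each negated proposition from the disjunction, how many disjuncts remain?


Original disjuncts (8): P1, P2, P3, P4, P5, P6, P7, P8
Negated (eliminate): ~P2, ~P7
Remaining disjuncts: P1, P3, P4, P5, P6, P8
Count = 8 - 2 = 6

6


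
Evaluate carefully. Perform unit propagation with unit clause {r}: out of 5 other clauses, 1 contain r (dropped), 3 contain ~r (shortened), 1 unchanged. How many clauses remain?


Satisfied (removed): 1
Shortened (remain): 3
Unchanged (remain): 1
Remaining = 3 + 1 = 4

4


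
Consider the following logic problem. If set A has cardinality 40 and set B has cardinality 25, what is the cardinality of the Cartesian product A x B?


The Cartesian product A x B contains all ordered pairs (a, b).
|A x B| = |A| * |B| = 40 * 25 = 1000

1000


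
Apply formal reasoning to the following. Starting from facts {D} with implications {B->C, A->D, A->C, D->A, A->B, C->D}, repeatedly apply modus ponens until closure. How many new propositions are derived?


Initial facts: {D}
Apply modus ponens to closure:
  D and D->A  =>  A
  A and A->B  =>  B
  B and B->C  =>  C
Final known: {A, B, C, D}
New propositions: {A, B, C}
Count = 3

3


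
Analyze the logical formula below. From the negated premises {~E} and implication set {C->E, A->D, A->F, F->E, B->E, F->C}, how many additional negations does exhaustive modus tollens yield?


Initial negated facts: {~E}
Apply modus tollens to closure:
  ~E and C->E  =>  ~C
  ~E and F->E  =>  ~F
  ~E and B->E  =>  ~B
  ~F and A->F  =>  ~A
Final negated: {~A, ~B, ~C, ~E, ~F}
New negations: {~A, ~B, ~C, ~F}
Count = 4

4


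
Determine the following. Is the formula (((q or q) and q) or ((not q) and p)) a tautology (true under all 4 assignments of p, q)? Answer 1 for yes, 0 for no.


Check all 4 assignments:
p=0, q=0: 0
p=0, q=1: 1
p=1, q=0: 1
p=1, q=1: 1
Satisfying count = 3/4.
Tautology iff count = 4: no.

0


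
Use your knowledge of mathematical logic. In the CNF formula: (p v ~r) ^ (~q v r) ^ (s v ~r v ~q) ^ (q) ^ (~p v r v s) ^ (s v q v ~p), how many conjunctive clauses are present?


A CNF formula is a conjunction of clauses.
Clauses are separated by ^.
Counting the conjuncts: 6 clauses.

6


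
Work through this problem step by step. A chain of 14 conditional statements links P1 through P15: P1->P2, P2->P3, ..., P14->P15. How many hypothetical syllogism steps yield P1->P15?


With 14 implications in a chain connecting 15 propositions:
P1->P2, P2->P3, ..., P14->P15
Steps needed = (number of implications) - 1 = 14 - 1 = 13

13


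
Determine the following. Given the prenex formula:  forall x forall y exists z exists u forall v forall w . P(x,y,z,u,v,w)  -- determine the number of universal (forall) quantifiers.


Quantifier prefix: forall x forall y exists z exists u forall v forall w
Mark each quantifier type:
  U U E E U U
Universal count = 4, Existential count = 2
Asked for universal (forall) quantifiers: 4

4


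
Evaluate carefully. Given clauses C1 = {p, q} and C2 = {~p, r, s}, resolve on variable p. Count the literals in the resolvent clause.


Remove p from C1 and ~p from C2.
C1 remainder: {q}
C2 remainder: {r, s}
Union (resolvent): {q, r, s}
Resolvent has 3 literal(s).

3


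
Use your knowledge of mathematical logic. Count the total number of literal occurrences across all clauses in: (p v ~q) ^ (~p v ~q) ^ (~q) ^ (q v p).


Counting literals in each clause:
Clause 1: 2 literal(s)
Clause 2: 2 literal(s)
Clause 3: 1 literal(s)
Clause 4: 2 literal(s)
Total = 7

7


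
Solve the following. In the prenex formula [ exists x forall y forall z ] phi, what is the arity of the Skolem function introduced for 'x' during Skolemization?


Quantifier prefix: exists x forall y forall z
'x' is existentially quantified at position 1.
No universal quantifiers precede it.
Skolem function arity = 0 (a Skolem constant)

0


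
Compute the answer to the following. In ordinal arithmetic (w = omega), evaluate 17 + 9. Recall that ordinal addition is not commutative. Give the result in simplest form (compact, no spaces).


Compute 17 + 9.
Ordinal + is associative but NOT commutative; for finite n>0, n + w = w but w + n stays w+n.
Both operands finite; ordinal + agrees with natural +: 17 + 9 = 26.
Result = 26

26


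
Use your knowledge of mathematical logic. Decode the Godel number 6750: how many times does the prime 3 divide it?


Factorize 6750 by dividing by 3 repeatedly.
Division steps: 3 divides 6750 exactly 3 time(s).
Exponent of 3 = 3

3


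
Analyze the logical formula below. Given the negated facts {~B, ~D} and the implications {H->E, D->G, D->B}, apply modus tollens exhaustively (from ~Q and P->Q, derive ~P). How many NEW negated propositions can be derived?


Initial negated facts: {~B, ~D}
Apply modus tollens to closure:
  (no implication fires)
Final negated: {~B, ~D}
New negations: {(none)}
Count = 0

0


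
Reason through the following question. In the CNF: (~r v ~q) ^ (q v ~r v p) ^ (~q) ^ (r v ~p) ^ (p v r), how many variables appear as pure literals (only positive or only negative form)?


Check each variable for pure literal status:
p: mixed (not pure)
q: mixed (not pure)
r: mixed (not pure)
Pure literal count = 0

0


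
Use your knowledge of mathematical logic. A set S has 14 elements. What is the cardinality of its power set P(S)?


The power set of a set with n elements has 2^n elements.
|P(S)| = 2^14 = 16384

16384


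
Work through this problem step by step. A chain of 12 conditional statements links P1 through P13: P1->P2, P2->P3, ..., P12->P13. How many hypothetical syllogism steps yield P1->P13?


With 12 implications in a chain connecting 13 propositions:
P1->P2, P2->P3, ..., P12->P13
Steps needed = (number of implications) - 1 = 12 - 1 = 11

11


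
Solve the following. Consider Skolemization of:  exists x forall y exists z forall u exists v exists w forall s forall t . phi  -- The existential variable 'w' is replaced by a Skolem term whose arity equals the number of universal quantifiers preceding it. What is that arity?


Quantifier prefix: exists x forall y exists z forall u exists v exists w forall s forall t
'w' is existentially quantified at position 6.
Universal variables preceding it: y, u
Skolem function arity = 2

2


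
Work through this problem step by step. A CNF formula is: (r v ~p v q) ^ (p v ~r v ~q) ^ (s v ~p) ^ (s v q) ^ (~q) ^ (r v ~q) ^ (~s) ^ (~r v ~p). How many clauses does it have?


A CNF formula is a conjunction of clauses.
Clauses are separated by ^.
Counting the conjuncts: 8 clauses.

8


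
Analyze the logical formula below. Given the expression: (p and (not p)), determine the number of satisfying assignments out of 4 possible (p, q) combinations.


Check all 4 assignments:
p=0, q=0: 0
p=0, q=1: 0
p=1, q=0: 0
p=1, q=1: 0
Count of True = 0

0


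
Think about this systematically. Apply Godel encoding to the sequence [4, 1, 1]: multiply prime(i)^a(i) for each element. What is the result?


Encode each element as an exponent of the corresponding prime:
  2^4 = 16
  3^1 = 3
  5^1 = 5
Product = 16 * 3 * 5 = 240

240


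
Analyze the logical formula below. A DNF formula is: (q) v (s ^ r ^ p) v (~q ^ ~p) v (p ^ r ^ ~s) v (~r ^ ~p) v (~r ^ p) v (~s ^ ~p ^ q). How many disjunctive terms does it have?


A DNF formula is a disjunction of terms (conjunctions).
Terms are separated by v.
Counting the disjuncts: 7 terms.

7


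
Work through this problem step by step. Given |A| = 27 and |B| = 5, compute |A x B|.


The Cartesian product A x B contains all ordered pairs (a, b).
|A x B| = |A| * |B| = 27 * 5 = 135

135


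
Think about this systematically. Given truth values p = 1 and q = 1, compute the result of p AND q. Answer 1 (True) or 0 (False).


p = 1, q = 1
Operation: p AND q
Evaluate: 1 AND 1 = 1

1


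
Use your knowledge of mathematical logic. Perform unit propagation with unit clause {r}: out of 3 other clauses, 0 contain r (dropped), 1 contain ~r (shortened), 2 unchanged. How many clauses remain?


Satisfied (removed): 0
Shortened (remain): 1
Unchanged (remain): 2
Remaining = 1 + 2 = 3

3


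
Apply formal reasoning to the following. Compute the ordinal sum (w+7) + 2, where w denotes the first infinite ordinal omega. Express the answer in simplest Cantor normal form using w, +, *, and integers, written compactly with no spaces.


Compute (w+7) + 2.
Ordinal + is associative but NOT commutative; for finite n>0, n + w = w but w + n stays w+n.
By associativity: (w+7) + 2 = w + (7+2) = w+9.
Result = w+9

w+9


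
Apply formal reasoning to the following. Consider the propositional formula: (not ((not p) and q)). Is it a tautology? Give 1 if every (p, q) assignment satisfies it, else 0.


Check all 4 assignments:
p=0, q=0: 1
p=0, q=1: 0
p=1, q=0: 1
p=1, q=1: 1
Satisfying count = 3/4.
Tautology iff count = 4: no.

0


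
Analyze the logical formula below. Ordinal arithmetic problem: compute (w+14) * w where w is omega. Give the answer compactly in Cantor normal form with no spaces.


Compute (w+14) * w.
Ordinal * is associative and left-distributive over +, but NOT commutative; for finite n>1, n*w = w but w*n stays w*n.
(w+14) * w = sup{(w+14)*k : k<w} = sup{w*k+14} = w^2 (the +14 tail is absorbed in the limit).
Result = w^2

w^2


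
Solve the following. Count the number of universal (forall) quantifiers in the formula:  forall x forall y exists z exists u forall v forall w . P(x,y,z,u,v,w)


Quantifier prefix: forall x forall y exists z exists u forall v forall w
Mark each quantifier type:
  U U E E U U
Universal count = 4, Existential count = 2
Asked for universal (forall) quantifiers: 4

4


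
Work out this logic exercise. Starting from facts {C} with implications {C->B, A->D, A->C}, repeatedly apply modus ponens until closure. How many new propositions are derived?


Initial facts: {C}
Apply modus ponens to closure:
  C and C->B  =>  B
Final known: {B, C}
New propositions: {B}
Count = 1

1


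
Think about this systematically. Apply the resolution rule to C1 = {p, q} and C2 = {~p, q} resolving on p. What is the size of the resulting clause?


Remove p from C1 and ~p from C2.
C1 remainder: {q}
C2 remainder: {q}
Union (resolvent): {q}
Resolvent has 1 literal(s).

1


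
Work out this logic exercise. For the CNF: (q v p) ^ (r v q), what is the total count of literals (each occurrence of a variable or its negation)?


Counting literals in each clause:
Clause 1: 2 literal(s)
Clause 2: 2 literal(s)
Total = 4

4


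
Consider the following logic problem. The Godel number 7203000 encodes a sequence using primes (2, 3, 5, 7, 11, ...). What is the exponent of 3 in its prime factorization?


Factorize 7203000 by dividing by 3 repeatedly.
Division steps: 3 divides 7203000 exactly 1 time(s).
Exponent of 3 = 1

1


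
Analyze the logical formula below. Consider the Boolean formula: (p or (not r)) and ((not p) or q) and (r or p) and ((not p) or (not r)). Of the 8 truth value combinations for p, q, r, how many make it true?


Evaluate all 8 assignments for p, q, r:
p=0, q=0, r=0: 0
p=0, q=0, r=1: 0
p=0, q=1, r=0: 0
p=0, q=1, r=1: 0
p=1, q=0, r=0: 0
p=1, q=0, r=1: 0
p=1, q=1, r=0: 1
p=1, q=1, r=1: 0
Satisfying count = 1

1


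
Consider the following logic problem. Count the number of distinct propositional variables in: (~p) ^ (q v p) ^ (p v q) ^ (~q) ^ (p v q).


Identify each variable that appears in the formula.
Variables found: p, q
Count = 2

2


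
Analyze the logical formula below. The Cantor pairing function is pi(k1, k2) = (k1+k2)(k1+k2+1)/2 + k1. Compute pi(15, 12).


k1 + k2 = 27
(k1+k2)(k1+k2+1)/2 = 27 * 28 / 2 = 378
pi = 378 + 15 = 393

393


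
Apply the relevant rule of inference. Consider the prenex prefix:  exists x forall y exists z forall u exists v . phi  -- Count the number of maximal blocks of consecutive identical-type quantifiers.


Quantifier-type sequence: E A E A E  (A=forall, E=exists)
Group into maximal same-type runs:
  Ex1 | Ax1 | Ex1 | Ax1 | Ex1
Number of blocks = 5

5


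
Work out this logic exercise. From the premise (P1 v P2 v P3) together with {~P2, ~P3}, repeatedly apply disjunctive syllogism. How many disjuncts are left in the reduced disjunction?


Original disjuncts (3): P1, P2, P3
Negated (eliminate): ~P2, ~P3
Remaining disjuncts: P1
Count = 3 - 2 = 1

1


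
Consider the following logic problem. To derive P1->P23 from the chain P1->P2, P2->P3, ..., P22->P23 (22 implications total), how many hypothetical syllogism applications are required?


With 22 implications in a chain connecting 23 propositions:
P1->P2, P2->P3, ..., P22->P23
Steps needed = (number of implications) - 1 = 22 - 1 = 21

21


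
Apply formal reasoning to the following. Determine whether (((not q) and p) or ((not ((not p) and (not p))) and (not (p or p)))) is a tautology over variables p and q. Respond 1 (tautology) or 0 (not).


Check all 4 assignments:
p=0, q=0: 0
p=0, q=1: 0
p=1, q=0: 1
p=1, q=1: 0
Satisfying count = 1/4.
Tautology iff count = 4: no.

0


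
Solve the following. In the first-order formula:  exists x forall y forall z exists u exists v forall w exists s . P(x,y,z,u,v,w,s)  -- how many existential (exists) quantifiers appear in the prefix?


Quantifier prefix: exists x forall y forall z exists u exists v forall w exists s
Mark each quantifier type:
  E U U E E U E
Universal count = 3, Existential count = 4
Asked for existential (exists) quantifiers: 4

4


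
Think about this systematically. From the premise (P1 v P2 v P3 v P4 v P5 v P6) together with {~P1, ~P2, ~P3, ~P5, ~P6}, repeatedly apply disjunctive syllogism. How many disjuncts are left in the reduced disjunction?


Original disjuncts (6): P1, P2, P3, P4, P5, P6
Negated (eliminate): ~P1, ~P2, ~P3, ~P5, ~P6
Remaining disjuncts: P4
Count = 6 - 5 = 1

1


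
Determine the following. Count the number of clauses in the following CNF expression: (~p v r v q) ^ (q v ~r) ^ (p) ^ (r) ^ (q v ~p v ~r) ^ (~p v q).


A CNF formula is a conjunction of clauses.
Clauses are separated by ^.
Counting the conjuncts: 6 clauses.

6
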